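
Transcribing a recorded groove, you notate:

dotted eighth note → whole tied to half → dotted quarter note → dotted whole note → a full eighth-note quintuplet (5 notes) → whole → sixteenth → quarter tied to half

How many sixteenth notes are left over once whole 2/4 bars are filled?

One bar of 2/4 = 8 sixteenth notes.
Each duration in sixteenth notes: dotted eighth note = 3; whole tied to half (whole + half) = 24; dotted quarter note = 6; dotted whole note = 24; a full eighth-note quintuplet (5 notes) (five quintuplet eighths span one half) = 8; whole = 16; sixteenth = 1; quarter tied to half (quarter + half) = 12.
Adding: 3 + 24 + 6 + 24 + 8 + 16 + 1 + 12 = 94.
94 ÷ 8 = 11 complete bars with 6 sixteenth notes remaining.

6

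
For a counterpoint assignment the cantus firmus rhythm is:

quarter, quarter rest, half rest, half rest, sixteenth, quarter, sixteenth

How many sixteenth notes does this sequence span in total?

30

Each duration in sixteenth notes: quarter = 4; quarter rest = 4; half rest = 8; half rest = 8; sixteenth = 1; quarter = 4; sixteenth = 1.
Sum: 4 + 4 + 8 + 8 + 1 + 4 + 1 = 30 sixteenth notes.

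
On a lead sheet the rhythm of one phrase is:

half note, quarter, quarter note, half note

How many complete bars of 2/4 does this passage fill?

One bar of 2/4 = 2 quarter notes.
Convert each value to quarter notes: half note = 2; quarter = 1; quarter note = 1; half note = 2.
Total: 2 + 1 + 1 + 2 = 6.
6 ÷ 2 = 3 complete bars with 0 left over.

3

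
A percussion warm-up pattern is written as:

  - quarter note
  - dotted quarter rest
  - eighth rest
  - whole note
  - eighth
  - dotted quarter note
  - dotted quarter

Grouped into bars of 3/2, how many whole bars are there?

1

One bar of 3/2 = 12 eighth notes.
Working in eighth notes: quarter note = 2; dotted quarter rest = 3; eighth rest = 1; whole note = 8; eighth = 1; dotted quarter note = 3; dotted quarter = 3.
Adding: 2 + 3 + 1 + 8 + 1 + 3 + 3 = 21.
21 ÷ 12 = 1 complete bar with 9 left over.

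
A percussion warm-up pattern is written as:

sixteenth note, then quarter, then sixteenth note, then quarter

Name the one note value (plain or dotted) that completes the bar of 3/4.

eighth note

The bar of 3/4 = 12 sixteenth notes.
Working in sixteenth notes: sixteenth note = 1; quarter = 4; sixteenth note = 1; quarter = 4.
Adding: 1 + 4 + 1 + 4 = 10.
Remaining: 12 − 10 = 2 sixteenth notes, which is a eighth note.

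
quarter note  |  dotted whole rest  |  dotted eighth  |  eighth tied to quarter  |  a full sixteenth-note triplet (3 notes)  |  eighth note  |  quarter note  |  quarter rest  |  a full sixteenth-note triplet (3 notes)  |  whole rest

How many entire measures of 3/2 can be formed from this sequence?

2

One bar of 3/2 = 24 sixteenth notes.
Express everything in sixteenth notes: quarter note = 4; dotted whole rest = 24; dotted eighth = 3; eighth tied to quarter (eighth + quarter) = 6; a full sixteenth-note triplet (3 notes) (three triplet sixteenths span one eighth) = 2; eighth note = 2; quarter note = 4; quarter rest = 4; a full sixteenth-note triplet (3 notes) (three triplet sixteenths span one eighth) = 2; whole rest = 16.
Altogether 4 + 24 + 3 + 6 + 2 + 2 + 4 + 4 + 2 + 16 = 67.
67 ÷ 24 = 2 complete bars with 19 left over.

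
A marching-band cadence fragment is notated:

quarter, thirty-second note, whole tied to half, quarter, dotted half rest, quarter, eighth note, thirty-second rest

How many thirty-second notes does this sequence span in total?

102

Convert each value to thirty-second notes: quarter = 8; thirty-second note = 1; whole tied to half (whole + half) = 48; quarter = 8; dotted half rest = 24; quarter = 8; eighth note = 4; thirty-second rest = 1.
Sum: 8 + 1 + 48 + 8 + 24 + 8 + 4 + 1 = 102 thirty-second notes.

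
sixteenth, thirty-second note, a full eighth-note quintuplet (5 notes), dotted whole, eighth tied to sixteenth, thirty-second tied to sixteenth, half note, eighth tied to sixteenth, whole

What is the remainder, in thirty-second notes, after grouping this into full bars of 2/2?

One bar of 2/2 = 32 thirty-second notes.
Working in thirty-second notes: sixteenth = 2; thirty-second note = 1; a full eighth-note quintuplet (5 notes) (five quintuplet eighths span one half) = 16; dotted whole = 48; eighth tied to sixteenth (eighth + sixteenth) = 6; thirty-second tied to sixteenth (thirty-second + sixteenth) = 3; half note = 16; eighth tied to sixteenth (eighth + sixteenth) = 6; whole = 32.
Adding: 2 + 1 + 16 + 48 + 6 + 3 + 16 + 6 + 32 = 130.
130 ÷ 32 = 4 complete bars with 2 thirty-second notes remaining.

2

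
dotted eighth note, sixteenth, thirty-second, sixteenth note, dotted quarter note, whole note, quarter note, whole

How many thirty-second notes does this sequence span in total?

95

Working in thirty-second notes: dotted eighth note = 6; sixteenth = 2; thirty-second = 1; sixteenth note = 2; dotted quarter note = 12; whole note = 32; quarter note = 8; whole = 32.
Adding: 6 + 2 + 1 + 2 + 12 + 32 + 8 + 32 = 95 thirty-second notes.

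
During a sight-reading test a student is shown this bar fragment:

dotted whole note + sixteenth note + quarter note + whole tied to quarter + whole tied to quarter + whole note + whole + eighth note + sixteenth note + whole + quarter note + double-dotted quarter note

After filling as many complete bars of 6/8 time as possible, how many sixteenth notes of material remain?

11

One bar of 6/8 = 12 sixteenth notes.
In sixteenth notes: dotted whole note = 24; sixteenth note = 1; quarter note = 4; whole tied to quarter (whole + quarter) = 20; whole tied to quarter (whole + quarter) = 20; whole note = 16; whole = 16; eighth note = 2; sixteenth note = 1; whole = 16; quarter note = 4; double-dotted quarter note = 7.
Total: 24 + 1 + 4 + 20 + 20 + 16 + 16 + 2 + 1 + 16 + 4 + 7 = 131.
131 ÷ 12 = 10 complete bars with 11 sixteenth notes remaining.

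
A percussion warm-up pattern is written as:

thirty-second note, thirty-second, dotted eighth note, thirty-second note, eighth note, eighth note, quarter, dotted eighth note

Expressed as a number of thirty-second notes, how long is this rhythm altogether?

31

Working in thirty-second notes: thirty-second note = 1; thirty-second = 1; dotted eighth note = 6; thirty-second note = 1; eighth note = 4; eighth note = 4; quarter = 8; dotted eighth note = 6.
Adding: 1 + 1 + 6 + 1 + 4 + 4 + 8 + 6 = 31 thirty-second notes.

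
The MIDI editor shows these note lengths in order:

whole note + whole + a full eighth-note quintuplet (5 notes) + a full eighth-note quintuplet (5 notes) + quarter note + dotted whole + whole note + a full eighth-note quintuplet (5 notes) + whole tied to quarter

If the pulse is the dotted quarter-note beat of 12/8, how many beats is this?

One dotted quarter-note beat = 3 eighth notes.
Express everything in eighth notes: whole note = 8; whole = 8; a full eighth-note quintuplet (5 notes) (five quintuplet eighths span one half) = 4; a full eighth-note quintuplet (5 notes) (five quintuplet eighths span one half) = 4; quarter note = 2; dotted whole = 12; whole note = 8; a full eighth-note quintuplet (5 notes) (five quintuplet eighths span one half) = 4; whole tied to quarter (whole + quarter) = 10.
Total: 8 + 8 + 4 + 4 + 2 + 12 + 8 + 4 + 10 = 60.
60 ÷ 3 = 20 beats.

20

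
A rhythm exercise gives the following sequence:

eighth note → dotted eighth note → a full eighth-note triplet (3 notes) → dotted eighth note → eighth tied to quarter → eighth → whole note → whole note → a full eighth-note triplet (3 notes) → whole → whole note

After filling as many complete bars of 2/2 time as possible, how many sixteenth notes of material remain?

8

One bar of 2/2 = 16 sixteenth notes.
Convert each value to sixteenth notes: eighth note = 2; dotted eighth note = 3; a full eighth-note triplet (3 notes) (three triplet eighths span one quarter) = 4; dotted eighth note = 3; eighth tied to quarter (eighth + quarter) = 6; eighth = 2; whole note = 16; whole note = 16; a full eighth-note triplet (3 notes) (three triplet eighths span one quarter) = 4; whole = 16; whole note = 16.
Total: 2 + 3 + 4 + 3 + 6 + 2 + 16 + 16 + 4 + 16 + 16 = 88.
88 ÷ 16 = 5 complete bars with 8 sixteenth notes remaining.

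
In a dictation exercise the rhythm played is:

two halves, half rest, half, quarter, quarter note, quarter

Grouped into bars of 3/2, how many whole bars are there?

1

One bar of 3/2 = 6 quarter notes.
In quarter notes: half = 2; half = 2; half rest = 2; half = 2; quarter = 1; quarter note = 1; quarter = 1.
Altogether 2 + 2 + 2 + 2 + 1 + 1 + 1 = 11.
11 ÷ 6 = 1 complete bar with 5 left over.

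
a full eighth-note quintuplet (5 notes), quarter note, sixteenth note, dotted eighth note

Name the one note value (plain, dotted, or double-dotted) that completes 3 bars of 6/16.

3 bars of 6/16 = 18 sixteenth notes.
Express everything in sixteenth notes: a full eighth-note quintuplet (5 notes) (five quintuplet eighths span one half) = 8; quarter note = 4; sixteenth note = 1; dotted eighth note = 3.
Altogether 8 + 4 + 1 + 3 = 16.
Remaining: 18 − 16 = 2 sixteenth notes, which is a eighth note.

eighth note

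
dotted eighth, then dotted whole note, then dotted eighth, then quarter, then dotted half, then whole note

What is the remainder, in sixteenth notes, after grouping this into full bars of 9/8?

One bar of 9/8 = 18 sixteenth notes.
Working in sixteenth notes: dotted eighth = 3; dotted whole note = 24; dotted eighth = 3; quarter = 4; dotted half = 12; whole note = 16.
Adding: 3 + 24 + 3 + 4 + 12 + 16 = 62.
62 ÷ 18 = 3 complete bars with 8 sixteenth notes remaining.

8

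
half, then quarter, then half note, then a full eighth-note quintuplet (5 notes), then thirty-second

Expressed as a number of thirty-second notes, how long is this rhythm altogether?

57

Express everything in thirty-second notes: half = 16; quarter = 8; half note = 16; a full eighth-note quintuplet (5 notes) (five quintuplet eighths span one half) = 16; thirty-second = 1.
Adding: 16 + 8 + 16 + 16 + 1 = 57 thirty-second notes.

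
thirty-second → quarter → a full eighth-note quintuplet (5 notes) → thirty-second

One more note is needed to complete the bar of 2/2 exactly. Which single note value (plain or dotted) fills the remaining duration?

dotted eighth note

The bar of 2/2 = 32 thirty-second notes.
Convert each value to thirty-second notes: thirty-second = 1; quarter = 8; a full eighth-note quintuplet (5 notes) (five quintuplet eighths span one half) = 16; thirty-second = 1.
Total: 1 + 8 + 16 + 1 = 26.
Remaining: 32 − 26 = 6 thirty-second notes, which is a dotted eighth note.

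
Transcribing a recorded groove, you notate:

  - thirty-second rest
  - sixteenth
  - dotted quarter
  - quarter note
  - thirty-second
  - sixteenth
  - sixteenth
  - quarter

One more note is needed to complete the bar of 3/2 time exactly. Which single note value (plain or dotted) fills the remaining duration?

dotted quarter note

The bar of 3/2 = 48 thirty-second notes.
Express everything in thirty-second notes: thirty-second rest = 1; sixteenth = 2; dotted quarter = 12; quarter note = 8; thirty-second = 1; sixteenth = 2; sixteenth = 2; quarter = 8.
Adding: 1 + 2 + 12 + 8 + 1 + 2 + 2 + 8 = 36.
Remaining: 48 − 36 = 12 thirty-second notes, which is a dotted quarter note.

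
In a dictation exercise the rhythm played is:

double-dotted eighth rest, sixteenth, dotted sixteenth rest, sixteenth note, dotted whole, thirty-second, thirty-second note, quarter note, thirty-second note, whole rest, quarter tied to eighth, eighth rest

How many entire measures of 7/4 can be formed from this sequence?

One bar of 7/4 = 56 thirty-second notes.
Convert each value to thirty-second notes: double-dotted eighth rest = 7; sixteenth = 2; dotted sixteenth rest = 3; sixteenth note = 2; dotted whole = 48; thirty-second = 1; thirty-second note = 1; quarter note = 8; thirty-second note = 1; whole rest = 32; quarter tied to eighth (quarter + eighth) = 12; eighth rest = 4.
Sum: 7 + 2 + 3 + 2 + 48 + 1 + 1 + 8 + 1 + 32 + 12 + 4 = 121.
121 ÷ 56 = 2 complete bars with 9 left over.

2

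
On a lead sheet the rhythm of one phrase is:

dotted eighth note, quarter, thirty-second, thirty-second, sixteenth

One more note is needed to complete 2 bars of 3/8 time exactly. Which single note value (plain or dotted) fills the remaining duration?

2 bars of 3/8 = 24 thirty-second notes.
Working in thirty-second notes: dotted eighth note = 6; quarter = 8; thirty-second = 1; thirty-second = 1; sixteenth = 2.
Altogether 6 + 8 + 1 + 1 + 2 = 18.
Remaining: 24 − 18 = 6 thirty-second notes, which is a dotted eighth note.

dotted eighth note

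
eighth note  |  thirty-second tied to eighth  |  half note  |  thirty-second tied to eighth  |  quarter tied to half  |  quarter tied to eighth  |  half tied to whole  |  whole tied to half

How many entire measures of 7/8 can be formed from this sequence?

One bar of 7/8 = 28 thirty-second notes.
In thirty-second notes: eighth note = 4; thirty-second tied to eighth (thirty-second + eighth) = 5; half note = 16; thirty-second tied to eighth (thirty-second + eighth) = 5; quarter tied to half (quarter + half) = 24; quarter tied to eighth (quarter + eighth) = 12; half tied to whole (half + whole) = 48; whole tied to half (whole + half) = 48.
Sum: 4 + 5 + 16 + 5 + 24 + 12 + 48 + 48 = 162.
162 ÷ 28 = 5 complete bars with 22 left over.

5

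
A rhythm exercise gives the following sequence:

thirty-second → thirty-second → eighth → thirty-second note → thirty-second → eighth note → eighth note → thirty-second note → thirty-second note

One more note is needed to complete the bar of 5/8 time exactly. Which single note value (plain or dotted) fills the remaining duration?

The bar of 5/8 = 20 thirty-second notes.
In thirty-second notes: thirty-second = 1; thirty-second = 1; eighth = 4; thirty-second note = 1; thirty-second = 1; eighth note = 4; eighth note = 4; thirty-second note = 1; thirty-second note = 1.
Adding: 1 + 1 + 4 + 1 + 1 + 4 + 4 + 1 + 1 = 18.
Remaining: 20 − 18 = 2 thirty-second notes, which is a sixteenth note.

sixteenth note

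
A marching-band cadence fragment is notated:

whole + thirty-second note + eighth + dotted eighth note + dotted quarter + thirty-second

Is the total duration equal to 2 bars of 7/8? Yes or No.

Yes

One bar of 7/8 = 28 thirty-second notes, so 2 bars = 56.
Express everything in thirty-second notes: whole = 32; thirty-second note = 1; eighth = 4; dotted eighth note = 6; dotted quarter = 12; thirty-second = 1.
Adding: 32 + 1 + 4 + 6 + 12 + 1 = 56.
56 equals 56, so the answer is Yes.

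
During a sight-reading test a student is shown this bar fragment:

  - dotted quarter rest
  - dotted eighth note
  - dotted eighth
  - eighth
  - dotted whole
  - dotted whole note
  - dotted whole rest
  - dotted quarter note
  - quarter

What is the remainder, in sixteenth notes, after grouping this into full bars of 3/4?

0

One bar of 3/4 = 12 sixteenth notes.
Express everything in sixteenth notes: dotted quarter rest = 6; dotted eighth note = 3; dotted eighth = 3; eighth = 2; dotted whole = 24; dotted whole note = 24; dotted whole rest = 24; dotted quarter note = 6; quarter = 4.
Adding: 6 + 3 + 3 + 2 + 24 + 24 + 24 + 6 + 4 = 96.
96 ÷ 12 = 8 complete bars with 0 sixteenth notes remaining.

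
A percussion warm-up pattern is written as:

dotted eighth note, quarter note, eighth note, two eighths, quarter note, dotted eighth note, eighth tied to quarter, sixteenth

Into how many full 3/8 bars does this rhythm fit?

4

One bar of 3/8 = 6 sixteenth notes.
Express everything in sixteenth notes: dotted eighth note = 3; quarter note = 4; eighth note = 2; eighth = 2; eighth = 2; quarter note = 4; dotted eighth note = 3; eighth tied to quarter (eighth + quarter) = 6; sixteenth = 1.
Altogether 3 + 4 + 2 + 2 + 2 + 4 + 3 + 6 + 1 = 27.
27 ÷ 6 = 4 complete bars with 3 left over.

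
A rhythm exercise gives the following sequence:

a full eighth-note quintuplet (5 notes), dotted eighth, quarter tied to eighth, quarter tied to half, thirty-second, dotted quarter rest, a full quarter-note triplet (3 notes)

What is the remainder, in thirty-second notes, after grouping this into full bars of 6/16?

One bar of 6/16 = 12 thirty-second notes.
Working in thirty-second notes: a full eighth-note quintuplet (5 notes) (five quintuplet eighths span one half) = 16; dotted eighth = 6; quarter tied to eighth (quarter + eighth) = 12; quarter tied to half (quarter + half) = 24; thirty-second = 1; dotted quarter rest = 12; a full quarter-note triplet (3 notes) (three triplet quarters span one half) = 16.
Sum: 16 + 6 + 12 + 24 + 1 + 12 + 16 = 87.
87 ÷ 12 = 7 complete bars with 3 thirty-second notes remaining.

3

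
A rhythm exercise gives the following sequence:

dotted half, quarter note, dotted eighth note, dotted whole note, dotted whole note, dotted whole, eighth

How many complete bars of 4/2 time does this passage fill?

One bar of 4/2 = 32 sixteenth notes.
Working in sixteenth notes: dotted half = 12; quarter note = 4; dotted eighth note = 3; dotted whole note = 24; dotted whole note = 24; dotted whole = 24; eighth = 2.
Sum: 12 + 4 + 3 + 24 + 24 + 24 + 2 = 93.
93 ÷ 32 = 2 complete bars with 29 left over.

2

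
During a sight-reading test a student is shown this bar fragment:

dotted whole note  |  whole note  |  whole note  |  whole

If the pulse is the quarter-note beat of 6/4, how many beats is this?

One quarter-note beat = 2 eighth notes.
Convert each value to eighth notes: dotted whole note = 12; whole note = 8; whole note = 8; whole = 8.
Total: 12 + 8 + 8 + 8 = 36.
36 ÷ 2 = 18 beats.

18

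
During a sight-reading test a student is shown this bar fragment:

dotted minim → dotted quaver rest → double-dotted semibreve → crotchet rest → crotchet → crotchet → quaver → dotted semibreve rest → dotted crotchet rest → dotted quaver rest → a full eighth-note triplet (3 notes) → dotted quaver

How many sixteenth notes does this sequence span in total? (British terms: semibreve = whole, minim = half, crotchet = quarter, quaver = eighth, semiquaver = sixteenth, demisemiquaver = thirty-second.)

Working in sixteenth notes: dotted minim = 12; dotted quaver rest = 3; double-dotted semibreve = 28; crotchet rest = 4; crotchet = 4; crotchet = 4; quaver = 2; dotted semibreve rest = 24; dotted crotchet rest = 6; dotted quaver rest = 3; a full eighth-note triplet (3 notes) (three triplet eighths span one quarter) = 4; dotted quaver = 3.
Total: 12 + 3 + 28 + 4 + 4 + 4 + 2 + 24 + 6 + 3 + 4 + 3 = 97 sixteenth notes.

97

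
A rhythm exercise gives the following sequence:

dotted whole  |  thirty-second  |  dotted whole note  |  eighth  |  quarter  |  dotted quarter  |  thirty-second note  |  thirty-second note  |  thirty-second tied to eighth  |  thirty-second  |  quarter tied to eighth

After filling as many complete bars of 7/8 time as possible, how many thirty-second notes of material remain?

1

One bar of 7/8 = 28 thirty-second notes.
Express everything in thirty-second notes: dotted whole = 48; thirty-second = 1; dotted whole note = 48; eighth = 4; quarter = 8; dotted quarter = 12; thirty-second note = 1; thirty-second note = 1; thirty-second tied to eighth (thirty-second + eighth) = 5; thirty-second = 1; quarter tied to eighth (quarter + eighth) = 12.
Altogether 48 + 1 + 48 + 4 + 8 + 12 + 1 + 1 + 5 + 1 + 12 = 141.
141 ÷ 28 = 5 complete bars with 1 thirty-second note remaining.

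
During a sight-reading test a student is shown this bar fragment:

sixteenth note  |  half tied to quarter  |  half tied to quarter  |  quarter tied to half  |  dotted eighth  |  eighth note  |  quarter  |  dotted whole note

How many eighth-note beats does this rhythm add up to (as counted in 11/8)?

35

One eighth-note beat = 2 sixteenth notes.
Express everything in sixteenth notes: sixteenth note = 1; half tied to quarter (half + quarter) = 12; half tied to quarter (half + quarter) = 12; quarter tied to half (quarter + half) = 12; dotted eighth = 3; eighth note = 2; quarter = 4; dotted whole note = 24.
Altogether 1 + 12 + 12 + 12 + 3 + 2 + 4 + 24 = 70.
70 ÷ 2 = 35 beats.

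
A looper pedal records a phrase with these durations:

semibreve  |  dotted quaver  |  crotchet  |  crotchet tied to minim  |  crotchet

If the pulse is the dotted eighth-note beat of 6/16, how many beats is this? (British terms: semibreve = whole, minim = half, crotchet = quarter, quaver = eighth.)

One dotted eighth-note beat = 3 sixteenth notes.
Convert each value to sixteenth notes: semibreve = 16; dotted quaver = 3; crotchet = 4; crotchet tied to minim (crotchet + minim) = 12; crotchet = 4.
Total: 16 + 3 + 4 + 12 + 4 = 39.
39 ÷ 3 = 13 beats.

13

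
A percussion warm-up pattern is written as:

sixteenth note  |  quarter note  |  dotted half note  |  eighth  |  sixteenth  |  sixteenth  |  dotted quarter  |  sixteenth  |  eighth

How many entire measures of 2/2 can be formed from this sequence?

1

One bar of 2/2 = 16 sixteenth notes.
Working in sixteenth notes: sixteenth note = 1; quarter note = 4; dotted half note = 12; eighth = 2; sixteenth = 1; sixteenth = 1; dotted quarter = 6; sixteenth = 1; eighth = 2.
Adding: 1 + 4 + 12 + 2 + 1 + 1 + 6 + 1 + 2 = 30.
30 ÷ 16 = 1 complete bar with 14 left over.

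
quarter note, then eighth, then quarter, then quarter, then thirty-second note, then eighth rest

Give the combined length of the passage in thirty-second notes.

33

In thirty-second notes: quarter note = 8; eighth = 4; quarter = 8; quarter = 8; thirty-second note = 1; eighth rest = 4.
Total: 8 + 4 + 8 + 8 + 1 + 4 = 33 thirty-second notes.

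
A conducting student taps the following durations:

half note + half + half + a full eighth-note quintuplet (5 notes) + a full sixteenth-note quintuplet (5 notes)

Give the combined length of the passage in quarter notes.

Working in quarter notes: half note = 2; half = 2; half = 2; a full eighth-note quintuplet (5 notes) (five quintuplet eighths span one half) = 2; a full sixteenth-note quintuplet (5 notes) (five quintuplet sixteenths span one quarter) = 1.
Total: 2 + 2 + 2 + 2 + 1 = 9 quarter notes.

9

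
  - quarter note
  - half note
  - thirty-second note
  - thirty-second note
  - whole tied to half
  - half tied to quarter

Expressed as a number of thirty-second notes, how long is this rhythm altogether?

98

Express everything in thirty-second notes: quarter note = 8; half note = 16; thirty-second note = 1; thirty-second note = 1; whole tied to half (whole + half) = 48; half tied to quarter (half + quarter) = 24.
Altogether 8 + 16 + 1 + 1 + 48 + 24 = 98 thirty-second notes.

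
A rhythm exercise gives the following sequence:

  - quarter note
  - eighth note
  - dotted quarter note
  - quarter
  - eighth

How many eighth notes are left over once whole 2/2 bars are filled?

1

One bar of 2/2 = 8 eighth notes.
Each duration in eighth notes: quarter note = 2; eighth note = 1; dotted quarter note = 3; quarter = 2; eighth = 1.
Sum: 2 + 1 + 3 + 2 + 1 = 9.
9 ÷ 8 = 1 complete bar with 1 eighth note remaining.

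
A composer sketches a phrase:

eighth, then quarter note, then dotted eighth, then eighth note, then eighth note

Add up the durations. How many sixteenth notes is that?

13

In sixteenth notes: eighth = 2; quarter note = 4; dotted eighth = 3; eighth note = 2; eighth note = 2.
Sum: 2 + 4 + 3 + 2 + 2 = 13 sixteenth notes.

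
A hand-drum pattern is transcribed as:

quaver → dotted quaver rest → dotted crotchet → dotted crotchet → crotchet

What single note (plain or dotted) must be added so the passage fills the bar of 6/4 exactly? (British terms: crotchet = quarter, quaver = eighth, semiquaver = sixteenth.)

The bar of 6/4 = 24 sixteenth notes.
In sixteenth notes: quaver = 2; dotted quaver rest = 3; dotted crotchet = 6; dotted crotchet = 6; crotchet = 4.
Sum: 2 + 3 + 6 + 6 + 4 = 21.
Remaining: 24 − 21 = 3 sixteenth notes, which is a dotted eighth note.

dotted eighth note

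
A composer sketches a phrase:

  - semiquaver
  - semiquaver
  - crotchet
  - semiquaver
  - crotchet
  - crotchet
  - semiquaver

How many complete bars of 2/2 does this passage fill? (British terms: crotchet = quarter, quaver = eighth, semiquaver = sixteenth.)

One bar of 2/2 = 16 sixteenth notes.
In sixteenth notes: semiquaver = 1; semiquaver = 1; crotchet = 4; semiquaver = 1; crotchet = 4; crotchet = 4; semiquaver = 1.
Sum: 1 + 1 + 4 + 1 + 4 + 4 + 1 = 16.
16 ÷ 16 = 1 complete bar with 0 left over.

1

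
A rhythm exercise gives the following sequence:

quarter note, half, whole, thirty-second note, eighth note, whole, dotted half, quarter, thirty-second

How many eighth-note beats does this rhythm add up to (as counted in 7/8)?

31.5

One eighth-note beat = 4 thirty-second notes.
In thirty-second notes: quarter note = 8; half = 16; whole = 32; thirty-second note = 1; eighth note = 4; whole = 32; dotted half = 24; quarter = 8; thirty-second = 1.
Total: 8 + 16 + 32 + 1 + 4 + 32 + 24 + 8 + 1 = 126.
126 ÷ 4 = 31.5 beats.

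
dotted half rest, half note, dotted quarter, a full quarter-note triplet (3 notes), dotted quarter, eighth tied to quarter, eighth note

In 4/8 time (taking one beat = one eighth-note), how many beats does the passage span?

One eighth-note beat = 2 sixteenth notes.
Working in sixteenth notes: dotted half rest = 12; half note = 8; dotted quarter = 6; a full quarter-note triplet (3 notes) (three triplet quarters span one half) = 8; dotted quarter = 6; eighth tied to quarter (eighth + quarter) = 6; eighth note = 2.
Altogether 12 + 8 + 6 + 8 + 6 + 6 + 2 = 48.
48 ÷ 2 = 24 beats.

24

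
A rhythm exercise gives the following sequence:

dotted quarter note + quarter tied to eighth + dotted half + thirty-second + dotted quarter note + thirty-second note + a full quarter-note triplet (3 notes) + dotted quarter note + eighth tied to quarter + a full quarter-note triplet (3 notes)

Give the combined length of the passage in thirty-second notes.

118

In thirty-second notes: dotted quarter note = 12; quarter tied to eighth (quarter + eighth) = 12; dotted half = 24; thirty-second = 1; dotted quarter note = 12; thirty-second note = 1; a full quarter-note triplet (3 notes) (three triplet quarters span one half) = 16; dotted quarter note = 12; eighth tied to quarter (eighth + quarter) = 12; a full quarter-note triplet (3 notes) (three triplet quarters span one half) = 16.
Sum: 12 + 12 + 24 + 1 + 12 + 1 + 16 + 12 + 12 + 16 = 118 thirty-second notes.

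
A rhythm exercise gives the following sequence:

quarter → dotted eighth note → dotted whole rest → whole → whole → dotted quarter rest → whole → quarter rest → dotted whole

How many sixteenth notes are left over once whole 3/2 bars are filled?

One bar of 3/2 = 24 sixteenth notes.
Working in sixteenth notes: quarter = 4; dotted eighth note = 3; dotted whole rest = 24; whole = 16; whole = 16; dotted quarter rest = 6; whole = 16; quarter rest = 4; dotted whole = 24.
Sum: 4 + 3 + 24 + 16 + 16 + 6 + 16 + 4 + 24 = 113.
113 ÷ 24 = 4 complete bars with 17 sixteenth notes remaining.

17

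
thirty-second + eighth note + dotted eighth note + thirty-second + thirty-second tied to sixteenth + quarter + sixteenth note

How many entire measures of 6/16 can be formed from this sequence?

2

One bar of 6/16 = 12 thirty-second notes.
In thirty-second notes: thirty-second = 1; eighth note = 4; dotted eighth note = 6; thirty-second = 1; thirty-second tied to sixteenth (thirty-second + sixteenth) = 3; quarter = 8; sixteenth note = 2.
Sum: 1 + 4 + 6 + 1 + 3 + 8 + 2 = 25.
25 ÷ 12 = 2 complete bars with 1 left over.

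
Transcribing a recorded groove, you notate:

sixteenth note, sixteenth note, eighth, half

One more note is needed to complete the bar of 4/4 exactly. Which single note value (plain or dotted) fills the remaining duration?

quarter note

The bar of 4/4 = 16 sixteenth notes.
Convert each value to sixteenth notes: sixteenth note = 1; sixteenth note = 1; eighth = 2; half = 8.
Adding: 1 + 1 + 2 + 8 = 12.
Remaining: 16 − 12 = 4 sixteenth notes, which is a quarter note.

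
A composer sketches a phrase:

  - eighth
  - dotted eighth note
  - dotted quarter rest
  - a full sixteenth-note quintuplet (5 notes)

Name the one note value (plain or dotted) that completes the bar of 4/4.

sixteenth note

The bar of 4/4 = 16 sixteenth notes.
Convert each value to sixteenth notes: eighth = 2; dotted eighth note = 3; dotted quarter rest = 6; a full sixteenth-note quintuplet (5 notes) (five quintuplet sixteenths span one quarter) = 4.
Altogether 2 + 3 + 6 + 4 = 15.
Remaining: 16 − 15 = 1 sixteenth note, which is a sixteenth note.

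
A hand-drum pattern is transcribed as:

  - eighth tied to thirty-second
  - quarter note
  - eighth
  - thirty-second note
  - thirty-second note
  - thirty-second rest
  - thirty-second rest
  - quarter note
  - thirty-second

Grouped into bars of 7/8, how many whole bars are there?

1

One bar of 7/8 = 28 thirty-second notes.
In thirty-second notes: eighth tied to thirty-second (eighth + thirty-second) = 5; quarter note = 8; eighth = 4; thirty-second note = 1; thirty-second note = 1; thirty-second rest = 1; thirty-second rest = 1; quarter note = 8; thirty-second = 1.
Adding: 5 + 8 + 4 + 1 + 1 + 1 + 1 + 8 + 1 = 30.
30 ÷ 28 = 1 complete bar with 2 left over.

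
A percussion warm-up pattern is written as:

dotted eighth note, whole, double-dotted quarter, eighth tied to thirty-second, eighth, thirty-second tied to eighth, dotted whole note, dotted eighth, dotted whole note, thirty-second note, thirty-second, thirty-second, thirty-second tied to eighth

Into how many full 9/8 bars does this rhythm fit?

One bar of 9/8 = 36 thirty-second notes.
Working in thirty-second notes: dotted eighth note = 6; whole = 32; double-dotted quarter = 14; eighth tied to thirty-second (eighth + thirty-second) = 5; eighth = 4; thirty-second tied to eighth (thirty-second + eighth) = 5; dotted whole note = 48; dotted eighth = 6; dotted whole note = 48; thirty-second note = 1; thirty-second = 1; thirty-second = 1; thirty-second tied to eighth (thirty-second + eighth) = 5.
Sum: 6 + 32 + 14 + 5 + 4 + 5 + 48 + 6 + 48 + 1 + 1 + 1 + 5 = 176.
176 ÷ 36 = 4 complete bars with 32 left over.

4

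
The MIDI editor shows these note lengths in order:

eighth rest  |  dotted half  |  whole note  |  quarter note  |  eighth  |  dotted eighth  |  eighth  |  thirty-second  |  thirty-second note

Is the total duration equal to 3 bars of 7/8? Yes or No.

One bar of 7/8 = 28 thirty-second notes, so 3 bars = 84.
Each duration in thirty-second notes: eighth rest = 4; dotted half = 24; whole note = 32; quarter note = 8; eighth = 4; dotted eighth = 6; eighth = 4; thirty-second = 1; thirty-second note = 1.
Total: 4 + 24 + 32 + 8 + 4 + 6 + 4 + 1 + 1 = 84.
84 equals 84, so the answer is Yes.

Yes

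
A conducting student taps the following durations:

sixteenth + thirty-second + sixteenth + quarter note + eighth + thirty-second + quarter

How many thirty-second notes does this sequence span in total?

26

Express everything in thirty-second notes: sixteenth = 2; thirty-second = 1; sixteenth = 2; quarter note = 8; eighth = 4; thirty-second = 1; quarter = 8.
Altogether 2 + 1 + 2 + 8 + 4 + 1 + 8 = 26 thirty-second notes.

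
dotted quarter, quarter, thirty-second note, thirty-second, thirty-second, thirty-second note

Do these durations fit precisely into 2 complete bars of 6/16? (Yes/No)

One bar of 6/16 = 12 thirty-second notes, so 2 bars = 24.
Express everything in thirty-second notes: dotted quarter = 12; quarter = 8; thirty-second note = 1; thirty-second = 1; thirty-second = 1; thirty-second note = 1.
Adding: 12 + 8 + 1 + 1 + 1 + 1 = 24.
24 equals 24, so the answer is Yes.

Yes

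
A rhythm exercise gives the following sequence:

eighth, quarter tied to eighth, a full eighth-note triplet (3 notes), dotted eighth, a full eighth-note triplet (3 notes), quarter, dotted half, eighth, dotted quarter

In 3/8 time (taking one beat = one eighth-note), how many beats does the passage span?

One eighth-note beat = 2 sixteenth notes.
Express everything in sixteenth notes: eighth = 2; quarter tied to eighth (quarter + eighth) = 6; a full eighth-note triplet (3 notes) (three triplet eighths span one quarter) = 4; dotted eighth = 3; a full eighth-note triplet (3 notes) (three triplet eighths span one quarter) = 4; quarter = 4; dotted half = 12; eighth = 2; dotted quarter = 6.
Sum: 2 + 6 + 4 + 3 + 4 + 4 + 12 + 2 + 6 = 43.
43 ÷ 2 = 21.5 beats.

21.5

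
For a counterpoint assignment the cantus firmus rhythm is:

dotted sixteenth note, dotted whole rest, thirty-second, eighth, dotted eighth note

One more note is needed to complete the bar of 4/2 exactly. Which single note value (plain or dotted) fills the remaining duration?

sixteenth note

The bar of 4/2 = 64 thirty-second notes.
Express everything in thirty-second notes: dotted sixteenth note = 3; dotted whole rest = 48; thirty-second = 1; eighth = 4; dotted eighth note = 6.
Total: 3 + 48 + 1 + 4 + 6 = 62.
Remaining: 64 − 62 = 2 thirty-second notes, which is a sixteenth note.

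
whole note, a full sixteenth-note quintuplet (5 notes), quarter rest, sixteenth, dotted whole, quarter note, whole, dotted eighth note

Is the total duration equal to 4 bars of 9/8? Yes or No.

Yes

One bar of 9/8 = 18 sixteenth notes, so 4 bars = 72.
Each duration in sixteenth notes: whole note = 16; a full sixteenth-note quintuplet (5 notes) (five quintuplet sixteenths span one quarter) = 4; quarter rest = 4; sixteenth = 1; dotted whole = 24; quarter note = 4; whole = 16; dotted eighth note = 3.
Total: 16 + 4 + 4 + 1 + 24 + 4 + 16 + 3 = 72.
72 equals 72, so the answer is Yes.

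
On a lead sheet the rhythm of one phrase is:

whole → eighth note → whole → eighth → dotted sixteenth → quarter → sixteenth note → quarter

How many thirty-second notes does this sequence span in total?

93

Each duration in thirty-second notes: whole = 32; eighth note = 4; whole = 32; eighth = 4; dotted sixteenth = 3; quarter = 8; sixteenth note = 2; quarter = 8.
Sum: 32 + 4 + 32 + 4 + 3 + 8 + 2 + 8 = 93 thirty-second notes.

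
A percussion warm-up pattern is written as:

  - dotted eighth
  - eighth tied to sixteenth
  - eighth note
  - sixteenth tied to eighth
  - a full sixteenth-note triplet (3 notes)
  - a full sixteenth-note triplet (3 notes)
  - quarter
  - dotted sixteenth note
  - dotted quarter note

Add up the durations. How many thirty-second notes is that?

53

Each duration in thirty-second notes: dotted eighth = 6; eighth tied to sixteenth (eighth + sixteenth) = 6; eighth note = 4; sixteenth tied to eighth (sixteenth + eighth) = 6; a full sixteenth-note triplet (3 notes) (three triplet sixteenths span one eighth) = 4; a full sixteenth-note triplet (3 notes) (three triplet sixteenths span one eighth) = 4; quarter = 8; dotted sixteenth note = 3; dotted quarter note = 12.
Adding: 6 + 6 + 4 + 6 + 4 + 4 + 8 + 3 + 12 = 53 thirty-second notes.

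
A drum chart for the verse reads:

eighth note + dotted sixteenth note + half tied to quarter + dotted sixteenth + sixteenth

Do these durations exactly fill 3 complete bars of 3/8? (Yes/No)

Yes

One bar of 3/8 = 12 thirty-second notes, so 3 bars = 36.
Express everything in thirty-second notes: eighth note = 4; dotted sixteenth note = 3; half tied to quarter (half + quarter) = 24; dotted sixteenth = 3; sixteenth = 2.
Total: 4 + 3 + 24 + 3 + 2 = 36.
36 equals 36, so the answer is Yes.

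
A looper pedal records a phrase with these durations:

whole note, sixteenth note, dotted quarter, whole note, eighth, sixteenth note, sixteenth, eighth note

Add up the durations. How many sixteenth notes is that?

Working in sixteenth notes: whole note = 16; sixteenth note = 1; dotted quarter = 6; whole note = 16; eighth = 2; sixteenth note = 1; sixteenth = 1; eighth note = 2.
Total: 16 + 1 + 6 + 16 + 2 + 1 + 1 + 2 = 45 sixteenth notes.

45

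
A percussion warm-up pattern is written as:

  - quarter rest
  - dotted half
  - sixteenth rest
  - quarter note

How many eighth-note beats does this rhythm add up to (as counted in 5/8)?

One eighth-note beat = 2 sixteenth notes.
In sixteenth notes: quarter rest = 4; dotted half = 12; sixteenth rest = 1; quarter note = 4.
Altogether 4 + 12 + 1 + 4 = 21.
21 ÷ 2 = 10.5 beats.

10.5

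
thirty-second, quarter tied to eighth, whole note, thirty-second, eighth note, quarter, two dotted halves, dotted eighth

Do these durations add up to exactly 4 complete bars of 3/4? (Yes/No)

One bar of 3/4 = 24 thirty-second notes, so 4 bars = 96.
Working in thirty-second notes: thirty-second = 1; quarter tied to eighth (quarter + eighth) = 12; whole note = 32; thirty-second = 1; eighth note = 4; quarter = 8; dotted half = 24; dotted half = 24; dotted eighth = 6.
Altogether 1 + 12 + 32 + 1 + 4 + 8 + 24 + 24 + 6 = 112.
112 exceeds 96, so the answer is No.

No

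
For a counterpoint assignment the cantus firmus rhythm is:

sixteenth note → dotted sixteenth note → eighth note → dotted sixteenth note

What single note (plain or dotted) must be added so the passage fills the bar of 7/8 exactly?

half note

The bar of 7/8 = 28 thirty-second notes.
Working in thirty-second notes: sixteenth note = 2; dotted sixteenth note = 3; eighth note = 4; dotted sixteenth note = 3.
Sum: 2 + 3 + 4 + 3 = 12.
Remaining: 28 − 12 = 16 thirty-second notes, which is a half note.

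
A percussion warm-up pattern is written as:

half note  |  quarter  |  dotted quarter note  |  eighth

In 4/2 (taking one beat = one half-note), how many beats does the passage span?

One half-note beat = 4 eighth notes.
Working in eighth notes: half note = 4; quarter = 2; dotted quarter note = 3; eighth = 1.
Total: 4 + 2 + 3 + 1 = 10.
10 ÷ 4 = 2.5 beats.

2.5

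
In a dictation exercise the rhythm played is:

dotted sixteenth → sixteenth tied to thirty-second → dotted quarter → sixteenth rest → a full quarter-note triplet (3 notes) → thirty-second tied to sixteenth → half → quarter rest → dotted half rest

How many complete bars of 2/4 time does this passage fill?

One bar of 2/4 = 16 thirty-second notes.
Working in thirty-second notes: dotted sixteenth = 3; sixteenth tied to thirty-second (sixteenth + thirty-second) = 3; dotted quarter = 12; sixteenth rest = 2; a full quarter-note triplet (3 notes) (three triplet quarters span one half) = 16; thirty-second tied to sixteenth (thirty-second + sixteenth) = 3; half = 16; quarter rest = 8; dotted half rest = 24.
Altogether 3 + 3 + 12 + 2 + 16 + 3 + 16 + 8 + 24 = 87.
87 ÷ 16 = 5 complete bars with 7 left over.

5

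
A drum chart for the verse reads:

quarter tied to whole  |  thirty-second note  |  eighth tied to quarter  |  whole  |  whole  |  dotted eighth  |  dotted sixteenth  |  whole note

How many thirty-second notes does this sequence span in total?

Each duration in thirty-second notes: quarter tied to whole (quarter + whole) = 40; thirty-second note = 1; eighth tied to quarter (eighth + quarter) = 12; whole = 32; whole = 32; dotted eighth = 6; dotted sixteenth = 3; whole note = 32.
Altogether 40 + 1 + 12 + 32 + 32 + 6 + 3 + 32 = 158 thirty-second notes.

158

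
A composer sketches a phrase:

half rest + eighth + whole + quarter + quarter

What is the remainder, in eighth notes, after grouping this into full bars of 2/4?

One bar of 2/4 = 4 eighth notes.
Each duration in eighth notes: half rest = 4; eighth = 1; whole = 8; quarter = 2; quarter = 2.
Total: 4 + 1 + 8 + 2 + 2 = 17.
17 ÷ 4 = 4 complete bars with 1 eighth note remaining.

1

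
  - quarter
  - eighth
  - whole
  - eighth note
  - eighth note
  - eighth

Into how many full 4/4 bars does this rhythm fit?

1

One bar of 4/4 = 8 eighth notes.
Each duration in eighth notes: quarter = 2; eighth = 1; whole = 8; eighth note = 1; eighth note = 1; eighth = 1.
Altogether 2 + 1 + 8 + 1 + 1 + 1 = 14.
14 ÷ 8 = 1 complete bar with 6 left over.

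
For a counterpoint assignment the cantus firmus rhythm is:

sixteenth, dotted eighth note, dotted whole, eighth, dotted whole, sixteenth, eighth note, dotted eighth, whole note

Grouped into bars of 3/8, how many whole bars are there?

One bar of 3/8 = 6 sixteenth notes.
Convert each value to sixteenth notes: sixteenth = 1; dotted eighth note = 3; dotted whole = 24; eighth = 2; dotted whole = 24; sixteenth = 1; eighth note = 2; dotted eighth = 3; whole note = 16.
Sum: 1 + 3 + 24 + 2 + 24 + 1 + 2 + 3 + 16 = 76.
76 ÷ 6 = 12 complete bars with 4 left over.

12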